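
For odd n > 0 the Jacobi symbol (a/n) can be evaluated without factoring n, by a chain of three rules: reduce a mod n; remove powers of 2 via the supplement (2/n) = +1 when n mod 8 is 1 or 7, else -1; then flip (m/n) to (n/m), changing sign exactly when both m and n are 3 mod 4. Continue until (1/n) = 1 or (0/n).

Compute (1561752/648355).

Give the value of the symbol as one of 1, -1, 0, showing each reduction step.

(1561752/648355) = (265042/648355)   [reduce mod 648355]
265042 = 2^1·132521; (2/648355) = -1 since 648355 mod 8 = 3, so (265042/648355) = (-1)^1·(132521/648355); sign now -1
reciprocity: (132521/648355) = +1·(648355/132521) since 132521 mod 4 = 1, 648355 mod 4 = 3; sign now -1
(648355/132521) = (118271/132521)   [reduce mod 132521]
reciprocity: (118271/132521) = +1·(132521/118271) since 118271 mod 4 = 3, 132521 mod 4 = 1; sign now -1
(132521/118271) = (14250/118271)   [reduce mod 118271]
14250 = 2^1·7125; (2/118271) = +1 since 118271 mod 8 = 7, so (14250/118271) = (+1)^1·(7125/118271); sign now -1
reciprocity: (7125/118271) = +1·(118271/7125) since 7125 mod 4 = 1, 118271 mod 4 = 3; sign now -1
(118271/7125) = (4271/7125)   [reduce mod 7125]
reciprocity: (4271/7125) = +1·(7125/4271) since 4271 mod 4 = 3, 7125 mod 4 = 1; sign now -1
(7125/4271) = (2854/4271)   [reduce mod 4271]
2854 = 2^1·1427; (2/4271) = +1 since 4271 mod 8 = 7, so (2854/4271) = (+1)^1·(1427/4271); sign now -1
reciprocity: (1427/4271) = -1·(4271/1427) since 1427 mod 4 = 3, 4271 mod 4 = 3; sign now +1
(4271/1427) = (1417/1427)   [reduce mod 1427]
reciprocity: (1417/1427) = +1·(1427/1417) since 1417 mod 4 = 1, 1427 mod 4 = 3; sign now +1
(1427/1417) = (10/1417)   [reduce mod 1417]
10 = 2^1·5; (2/1417) = +1 since 1417 mod 8 = 1, so (10/1417) = (+1)^1·(5/1417); sign now +1
reciprocity: (5/1417) = +1·(1417/5) since 5 mod 4 = 1, 1417 mod 4 = 1; sign now +1
(1417/5) = (2/5)   [reduce mod 5]
2 = 2^1·1; (2/5) = -1 since 5 mod 8 = 5, so (2/5) = (-1)^1·(1/5); sign now -1
(1/5) = 1; final value = sign = -1

-1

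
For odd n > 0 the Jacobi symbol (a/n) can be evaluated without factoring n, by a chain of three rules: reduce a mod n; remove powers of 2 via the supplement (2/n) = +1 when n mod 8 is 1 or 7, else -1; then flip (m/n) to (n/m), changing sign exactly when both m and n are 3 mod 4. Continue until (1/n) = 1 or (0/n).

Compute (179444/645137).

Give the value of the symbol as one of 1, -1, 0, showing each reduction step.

-1

factor out 2^2: 179444 = 2^2·44861; with 645137 mod 8 = 1, (2/645137) = +1; sign now +1; continue with (44861/645137)
flip (44861/645137) -> (645137/44861): both odd, 44861 mod 4 = 1, 645137 mod 4 = 1, so the flip contributes +1; sign now +1
(645137/44861): 645137 mod 44861 = 17083, so (645137/44861) = (17083/44861)
flip (17083/44861) -> (44861/17083): both odd, 17083 mod 4 = 3, 44861 mod 4 = 1, so the flip contributes +1; sign now +1
(44861/17083): 44861 mod 17083 = 10695, so (44861/17083) = (10695/17083)
flip (10695/17083) -> (17083/10695): both odd, 10695 mod 4 = 3, 17083 mod 4 = 3, so the flip contributes -1; sign now -1
(17083/10695): 17083 mod 10695 = 6388, so (17083/10695) = (6388/10695)
factor out 2^2: 6388 = 2^2·1597; with 10695 mod 8 = 7, (2/10695) = +1; sign now -1; continue with (1597/10695)
flip (1597/10695) -> (10695/1597): both odd, 1597 mod 4 = 1, 10695 mod 4 = 3, so the flip contributes +1; sign now -1
(10695/1597): 10695 mod 1597 = 1113, so (10695/1597) = (1113/1597)
flip (1113/1597) -> (1597/1113): both odd, 1113 mod 4 = 1, 1597 mod 4 = 1, so the flip contributes +1; sign now -1
(1597/1113): 1597 mod 1113 = 484, so (1597/1113) = (484/1113)
factor out 2^2: 484 = 2^2·121; with 1113 mod 8 = 1, (2/1113) = +1; sign now -1; continue with (121/1113)
flip (121/1113) -> (1113/121): both odd, 121 mod 4 = 1, 1113 mod 4 = 1, so the flip contributes +1; sign now -1
(1113/121): 1113 mod 121 = 24, so (1113/121) = (24/121)
factor out 2^3: 24 = 2^3·3; with 121 mod 8 = 1, (2/121) = +1; sign now -1; continue with (3/121)
flip (3/121) -> (121/3): both odd, 3 mod 4 = 3, 121 mod 4 = 1, so the flip contributes +1; sign now -1
(121/3): 121 mod 3 = 1, so (121/3) = (1/3)
reached (1/3) = 1, so the symbol is -1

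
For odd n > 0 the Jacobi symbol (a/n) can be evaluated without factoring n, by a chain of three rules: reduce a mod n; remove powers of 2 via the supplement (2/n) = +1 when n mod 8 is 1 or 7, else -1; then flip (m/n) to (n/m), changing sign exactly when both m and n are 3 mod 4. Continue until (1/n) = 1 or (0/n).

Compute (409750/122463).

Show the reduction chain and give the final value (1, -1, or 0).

0

(409750/122463): 409750 mod 122463 = 42361, so (409750/122463) = (42361/122463)
flip (42361/122463) -> (122463/42361): both odd, 42361 mod 4 = 1, 122463 mod 4 = 3, so the flip contributes +1; sign now +1
(122463/42361): 122463 mod 42361 = 37741, so (122463/42361) = (37741/42361)
flip (37741/42361) -> (42361/37741): both odd, 37741 mod 4 = 1, 42361 mod 4 = 1, so the flip contributes +1; sign now +1
(42361/37741): 42361 mod 37741 = 4620, so (42361/37741) = (4620/37741)
factor out 2^2: 4620 = 2^2·1155; with 37741 mod 8 = 5, (2/37741) = -1; sign now +1; continue with (1155/37741)
flip (1155/37741) -> (37741/1155): both odd, 1155 mod 4 = 3, 37741 mod 4 = 1, so the flip contributes +1; sign now +1
(37741/1155): 37741 mod 1155 = 781, so (37741/1155) = (781/1155)
flip (781/1155) -> (1155/781): both odd, 781 mod 4 = 1, 1155 mod 4 = 3, so the flip contributes +1; sign now +1
(1155/781): 1155 mod 781 = 374, so (1155/781) = (374/781)
factor out 2^1: 374 = 2^1·187; with 781 mod 8 = 5, (2/781) = -1; sign now -1; continue with (187/781)
flip (187/781) -> (781/187): both odd, 187 mod 4 = 3, 781 mod 4 = 1, so the flip contributes +1; sign now -1
(781/187): 781 mod 187 = 33, so (781/187) = (33/187)
flip (33/187) -> (187/33): both odd, 33 mod 4 = 1, 187 mod 4 = 3, so the flip contributes +1; sign now -1
(187/33): 187 mod 33 = 22, so (187/33) = (22/33)
factor out 2^1: 22 = 2^1·11; with 33 mod 8 = 1, (2/33) = +1; sign now -1; continue with (11/33)
flip (11/33) -> (33/11): both odd, 11 mod 4 = 3, 33 mod 4 = 1, so the flip contributes +1; sign now -1
(33/11): 33 mod 11 = 0, so (33/11) = (0/11)
reached (0/11); gcd(a, n) > 1, so (0/11) = 0 and the symbol is 0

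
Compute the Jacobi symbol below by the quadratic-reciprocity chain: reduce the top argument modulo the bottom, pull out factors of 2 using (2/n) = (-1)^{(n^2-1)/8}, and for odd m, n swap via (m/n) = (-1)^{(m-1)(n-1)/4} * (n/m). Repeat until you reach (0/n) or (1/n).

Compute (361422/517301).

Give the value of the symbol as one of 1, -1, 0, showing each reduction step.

0

factor out 2^1: 361422 = 2^1·180711; with 517301 mod 8 = 5, (2/517301) = -1; sign now -1; continue with (180711/517301)
flip (180711/517301) -> (517301/180711): both odd, 180711 mod 4 = 3, 517301 mod 4 = 1, so the flip contributes +1; sign now -1
(517301/180711): 517301 mod 180711 = 155879, so (517301/180711) = (155879/180711)
flip (155879/180711) -> (180711/155879): both odd, 155879 mod 4 = 3, 180711 mod 4 = 3, so the flip contributes -1; sign now +1
(180711/155879): 180711 mod 155879 = 24832, so (180711/155879) = (24832/155879)
factor out 2^8: 24832 = 2^8·97; with 155879 mod 8 = 7, (2/155879) = +1; sign now +1; continue with (97/155879)
flip (97/155879) -> (155879/97): both odd, 97 mod 4 = 1, 155879 mod 4 = 3, so the flip contributes +1; sign now +1
(155879/97): 155879 mod 97 = 0, so (155879/97) = (0/97)
reached (0/97); gcd(a, n) > 1, so (0/97) = 0 and the symbol is 0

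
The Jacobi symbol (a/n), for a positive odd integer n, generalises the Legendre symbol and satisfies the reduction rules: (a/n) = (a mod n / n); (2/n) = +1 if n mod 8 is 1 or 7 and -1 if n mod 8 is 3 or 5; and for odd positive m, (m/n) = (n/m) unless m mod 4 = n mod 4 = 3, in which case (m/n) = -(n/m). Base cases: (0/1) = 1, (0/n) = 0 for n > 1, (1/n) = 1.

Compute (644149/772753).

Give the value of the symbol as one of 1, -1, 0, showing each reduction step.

reciprocity: (644149/772753) = +1·(772753/644149) since 644149 mod 4 = 1, 772753 mod 4 = 1; sign now +1
(772753/644149) = (128604/644149)   [reduce mod 644149]
128604 = 2^2·32151; (2/644149) = -1 since 644149 mod 8 = 5, so (128604/644149) = (-1)^2·(32151/644149); sign now +1
reciprocity: (32151/644149) = +1·(644149/32151) since 32151 mod 4 = 3, 644149 mod 4 = 1; sign now +1
(644149/32151) = (1129/32151)   [reduce mod 32151]
reciprocity: (1129/32151) = +1·(32151/1129) since 1129 mod 4 = 1, 32151 mod 4 = 3; sign now +1
(32151/1129) = (539/1129)   [reduce mod 1129]
reciprocity: (539/1129) = +1·(1129/539) since 539 mod 4 = 3, 1129 mod 4 = 1; sign now +1
(1129/539) = (51/539)   [reduce mod 539]
reciprocity: (51/539) = -1·(539/51) since 51 mod 4 = 3, 539 mod 4 = 3; sign now -1
(539/51) = (29/51)   [reduce mod 51]
reciprocity: (29/51) = +1·(51/29) since 29 mod 4 = 1, 51 mod 4 = 3; sign now -1
(51/29) = (22/29)   [reduce mod 29]
22 = 2^1·11; (2/29) = -1 since 29 mod 8 = 5, so (22/29) = (-1)^1·(11/29); sign now +1
reciprocity: (11/29) = +1·(29/11) since 11 mod 4 = 3, 29 mod 4 = 1; sign now +1
(29/11) = (7/11)   [reduce mod 11]
reciprocity: (7/11) = -1·(11/7) since 7 mod 4 = 3, 11 mod 4 = 3; sign now -1
(11/7) = (4/7)   [reduce mod 7]
4 = 2^2·1; (2/7) = +1 since 7 mod 8 = 7, so (4/7) = (+1)^2·(1/7); sign now -1
(1/7) = 1; final value = sign = -1

-1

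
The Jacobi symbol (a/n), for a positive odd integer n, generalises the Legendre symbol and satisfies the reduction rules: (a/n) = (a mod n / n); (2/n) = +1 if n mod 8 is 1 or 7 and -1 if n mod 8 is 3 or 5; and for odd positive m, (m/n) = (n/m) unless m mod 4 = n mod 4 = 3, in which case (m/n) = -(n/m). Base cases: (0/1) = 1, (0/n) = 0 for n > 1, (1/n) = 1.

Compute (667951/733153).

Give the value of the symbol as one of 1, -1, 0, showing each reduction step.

flip (667951/733153) -> (733153/667951): both odd, 667951 mod 4 = 3, 733153 mod 4 = 1, so the flip contributes +1; sign now +1
(733153/667951): 733153 mod 667951 = 65202, so (733153/667951) = (65202/667951)
factor out 2^1: 65202 = 2^1·32601; with 667951 mod 8 = 7, (2/667951) = +1; sign now +1; continue with (32601/667951)
flip (32601/667951) -> (667951/32601): both odd, 32601 mod 4 = 1, 667951 mod 4 = 3, so the flip contributes +1; sign now +1
(667951/32601): 667951 mod 32601 = 15931, so (667951/32601) = (15931/32601)
flip (15931/32601) -> (32601/15931): both odd, 15931 mod 4 = 3, 32601 mod 4 = 1, so the flip contributes +1; sign now +1
(32601/15931): 32601 mod 15931 = 739, so (32601/15931) = (739/15931)
flip (739/15931) -> (15931/739): both odd, 739 mod 4 = 3, 15931 mod 4 = 3, so the flip contributes -1; sign now -1
(15931/739): 15931 mod 739 = 412, so (15931/739) = (412/739)
factor out 2^2: 412 = 2^2·103; with 739 mod 8 = 3, (2/739) = -1; sign now -1; continue with (103/739)
flip (103/739) -> (739/103): both odd, 103 mod 4 = 3, 739 mod 4 = 3, so the flip contributes -1; sign now +1
(739/103): 739 mod 103 = 18, so (739/103) = (18/103)
factor out 2^1: 18 = 2^1·9; with 103 mod 8 = 7, (2/103) = +1; sign now +1; continue with (9/103)
flip (9/103) -> (103/9): both odd, 9 mod 4 = 1, 103 mod 4 = 3, so the flip contributes +1; sign now +1
(103/9): 103 mod 9 = 4, so (103/9) = (4/9)
factor out 2^2: 4 = 2^2·1; with 9 mod 8 = 1, (2/9) = +1; sign now +1; continue with (1/9)
reached (1/9) = 1, so the symbol is +1

1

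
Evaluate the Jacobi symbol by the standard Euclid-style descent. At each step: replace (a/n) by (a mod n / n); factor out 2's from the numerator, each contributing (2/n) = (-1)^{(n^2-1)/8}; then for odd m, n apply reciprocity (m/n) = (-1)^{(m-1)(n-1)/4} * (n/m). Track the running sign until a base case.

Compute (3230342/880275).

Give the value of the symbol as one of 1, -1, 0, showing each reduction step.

(3230342/880275) = (589517/880275)   [reduce mod 880275]
reciprocity: (589517/880275) = +1·(880275/589517) since 589517 mod 4 = 1, 880275 mod 4 = 3; sign now +1
(880275/589517) = (290758/589517)   [reduce mod 589517]
290758 = 2^1·145379; (2/589517) = -1 since 589517 mod 8 = 5, so (290758/589517) = (-1)^1·(145379/589517); sign now -1
reciprocity: (145379/589517) = +1·(589517/145379) since 145379 mod 4 = 3, 589517 mod 4 = 1; sign now -1
(589517/145379) = (8001/145379)   [reduce mod 145379]
reciprocity: (8001/145379) = +1·(145379/8001) since 8001 mod 4 = 1, 145379 mod 4 = 3; sign now -1
(145379/8001) = (1361/8001)   [reduce mod 8001]
reciprocity: (1361/8001) = +1·(8001/1361) since 1361 mod 4 = 1, 8001 mod 4 = 1; sign now -1
(8001/1361) = (1196/1361)   [reduce mod 1361]
1196 = 2^2·299; (2/1361) = +1 since 1361 mod 8 = 1, so (1196/1361) = (+1)^2·(299/1361); sign now -1
reciprocity: (299/1361) = +1·(1361/299) since 299 mod 4 = 3, 1361 mod 4 = 1; sign now -1
(1361/299) = (165/299)   [reduce mod 299]
reciprocity: (165/299) = +1·(299/165) since 165 mod 4 = 1, 299 mod 4 = 3; sign now -1
(299/165) = (134/165)   [reduce mod 165]
134 = 2^1·67; (2/165) = -1 since 165 mod 8 = 5, so (134/165) = (-1)^1·(67/165); sign now +1
reciprocity: (67/165) = +1·(165/67) since 67 mod 4 = 3, 165 mod 4 = 1; sign now +1
(165/67) = (31/67)   [reduce mod 67]
reciprocity: (31/67) = -1·(67/31) since 31 mod 4 = 3, 67 mod 4 = 3; sign now -1
(67/31) = (5/31)   [reduce mod 31]
reciprocity: (5/31) = +1·(31/5) since 5 mod 4 = 1, 31 mod 4 = 3; sign now -1
(31/5) = (1/5)   [reduce mod 5]
(1/5) = 1; final value = sign = -1

-1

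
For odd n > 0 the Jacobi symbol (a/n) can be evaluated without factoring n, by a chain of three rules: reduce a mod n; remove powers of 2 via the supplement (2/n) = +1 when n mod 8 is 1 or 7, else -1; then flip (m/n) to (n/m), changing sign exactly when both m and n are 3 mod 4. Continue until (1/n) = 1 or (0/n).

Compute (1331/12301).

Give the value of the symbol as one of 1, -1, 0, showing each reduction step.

reciprocity: (1331/12301) = +1·(12301/1331) since 1331 mod 4 = 3, 12301 mod 4 = 1; sign now +1
(12301/1331) = (322/1331)   [reduce mod 1331]
322 = 2^1·161; (2/1331) = -1 since 1331 mod 8 = 3, so (322/1331) = (-1)^1·(161/1331); sign now -1
reciprocity: (161/1331) = +1·(1331/161) since 161 mod 4 = 1, 1331 mod 4 = 3; sign now -1
(1331/161) = (43/161)   [reduce mod 161]
reciprocity: (43/161) = +1·(161/43) since 43 mod 4 = 3, 161 mod 4 = 1; sign now -1
(161/43) = (32/43)   [reduce mod 43]
32 = 2^5·1; (2/43) = -1 since 43 mod 8 = 3, so (32/43) = (-1)^5·(1/43); sign now +1
(1/43) = 1; final value = sign = +1

1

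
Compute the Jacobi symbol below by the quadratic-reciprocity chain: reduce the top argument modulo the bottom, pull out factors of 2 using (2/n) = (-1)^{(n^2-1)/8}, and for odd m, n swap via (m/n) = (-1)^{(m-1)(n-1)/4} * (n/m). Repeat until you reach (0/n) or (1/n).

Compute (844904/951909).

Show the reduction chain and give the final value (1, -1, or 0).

factor out 2^3: 844904 = 2^3·105613; with 951909 mod 8 = 5, (2/951909) = -1; sign now -1; continue with (105613/951909)
flip (105613/951909) -> (951909/105613): both odd, 105613 mod 4 = 1, 951909 mod 4 = 1, so the flip contributes +1; sign now -1
(951909/105613): 951909 mod 105613 = 1392, so (951909/105613) = (1392/105613)
factor out 2^4: 1392 = 2^4·87; with 105613 mod 8 = 5, (2/105613) = -1; sign now -1; continue with (87/105613)
flip (87/105613) -> (105613/87): both odd, 87 mod 4 = 3, 105613 mod 4 = 1, so the flip contributes +1; sign now -1
(105613/87): 105613 mod 87 = 82, so (105613/87) = (82/87)
factor out 2^1: 82 = 2^1·41; with 87 mod 8 = 7, (2/87) = +1; sign now -1; continue with (41/87)
flip (41/87) -> (87/41): both odd, 41 mod 4 = 1, 87 mod 4 = 3, so the flip contributes +1; sign now -1
(87/41): 87 mod 41 = 5, so (87/41) = (5/41)
flip (5/41) -> (41/5): both odd, 5 mod 4 = 1, 41 mod 4 = 1, so the flip contributes +1; sign now -1
(41/5): 41 mod 5 = 1, so (41/5) = (1/5)
reached (1/5) = 1, so the symbol is -1

-1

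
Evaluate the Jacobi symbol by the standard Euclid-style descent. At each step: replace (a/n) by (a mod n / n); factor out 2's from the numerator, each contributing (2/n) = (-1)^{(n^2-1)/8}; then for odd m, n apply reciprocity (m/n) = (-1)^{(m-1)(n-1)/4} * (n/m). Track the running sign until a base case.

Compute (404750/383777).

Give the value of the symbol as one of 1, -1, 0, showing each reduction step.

(404750/383777): 404750 mod 383777 = 20973, so (404750/383777) = (20973/383777)
flip (20973/383777) -> (383777/20973): both odd, 20973 mod 4 = 1, 383777 mod 4 = 1, so the flip contributes +1; sign now +1
(383777/20973): 383777 mod 20973 = 6263, so (383777/20973) = (6263/20973)
flip (6263/20973) -> (20973/6263): both odd, 6263 mod 4 = 3, 20973 mod 4 = 1, so the flip contributes +1; sign now +1
(20973/6263): 20973 mod 6263 = 2184, so (20973/6263) = (2184/6263)
factor out 2^3: 2184 = 2^3·273; with 6263 mod 8 = 7, (2/6263) = +1; sign now +1; continue with (273/6263)
flip (273/6263) -> (6263/273): both odd, 273 mod 4 = 1, 6263 mod 4 = 3, so the flip contributes +1; sign now +1
(6263/273): 6263 mod 273 = 257, so (6263/273) = (257/273)
flip (257/273) -> (273/257): both odd, 257 mod 4 = 1, 273 mod 4 = 1, so the flip contributes +1; sign now +1
(273/257): 273 mod 257 = 16, so (273/257) = (16/257)
factor out 2^4: 16 = 2^4·1; with 257 mod 8 = 1, (2/257) = +1; sign now +1; continue with (1/257)
reached (1/257) = 1, so the symbol is +1

1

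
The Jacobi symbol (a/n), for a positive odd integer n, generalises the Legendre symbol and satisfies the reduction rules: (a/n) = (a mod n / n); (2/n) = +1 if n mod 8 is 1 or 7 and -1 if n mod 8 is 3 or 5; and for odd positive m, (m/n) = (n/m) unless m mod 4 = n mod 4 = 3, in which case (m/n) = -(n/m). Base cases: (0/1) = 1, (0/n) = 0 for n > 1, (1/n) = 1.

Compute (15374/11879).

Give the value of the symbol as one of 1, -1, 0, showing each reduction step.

(15374/11879) = (3495/11879)   [reduce mod 11879]
reciprocity: (3495/11879) = -1·(11879/3495) since 3495 mod 4 = 3, 11879 mod 4 = 3; sign now -1
(11879/3495) = (1394/3495)   [reduce mod 3495]
1394 = 2^1·697; (2/3495) = +1 since 3495 mod 8 = 7, so (1394/3495) = (+1)^1·(697/3495); sign now -1
reciprocity: (697/3495) = +1·(3495/697) since 697 mod 4 = 1, 3495 mod 4 = 3; sign now -1
(3495/697) = (10/697)   [reduce mod 697]
10 = 2^1·5; (2/697) = +1 since 697 mod 8 = 1, so (10/697) = (+1)^1·(5/697); sign now -1
reciprocity: (5/697) = +1·(697/5) since 5 mod 4 = 1, 697 mod 4 = 1; sign now -1
(697/5) = (2/5)   [reduce mod 5]
2 = 2^1·1; (2/5) = -1 since 5 mod 8 = 5, so (2/5) = (-1)^1·(1/5); sign now +1
(1/5) = 1; final value = sign = +1

1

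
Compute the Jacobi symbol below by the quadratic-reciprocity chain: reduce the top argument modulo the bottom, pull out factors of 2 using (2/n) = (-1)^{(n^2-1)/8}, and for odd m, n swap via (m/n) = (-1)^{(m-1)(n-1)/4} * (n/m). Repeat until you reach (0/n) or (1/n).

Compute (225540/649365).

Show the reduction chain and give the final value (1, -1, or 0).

0

225540 = 2^2·56385; (2/649365) = -1 since 649365 mod 8 = 5, so (225540/649365) = (-1)^2·(56385/649365); sign now +1
reciprocity: (56385/649365) = +1·(649365/56385) since 56385 mod 4 = 1, 649365 mod 4 = 1; sign now +1
(649365/56385) = (29130/56385)   [reduce mod 56385]
29130 = 2^1·14565; (2/56385) = +1 since 56385 mod 8 = 1, so (29130/56385) = (+1)^1·(14565/56385); sign now +1
reciprocity: (14565/56385) = +1·(56385/14565) since 14565 mod 4 = 1, 56385 mod 4 = 1; sign now +1
(56385/14565) = (12690/14565)   [reduce mod 14565]
12690 = 2^1·6345; (2/14565) = -1 since 14565 mod 8 = 5, so (12690/14565) = (-1)^1·(6345/14565); sign now -1
reciprocity: (6345/14565) = +1·(14565/6345) since 6345 mod 4 = 1, 14565 mod 4 = 1; sign now -1
(14565/6345) = (1875/6345)   [reduce mod 6345]
reciprocity: (1875/6345) = +1·(6345/1875) since 1875 mod 4 = 3, 6345 mod 4 = 1; sign now -1
(6345/1875) = (720/1875)   [reduce mod 1875]
720 = 2^4·45; (2/1875) = -1 since 1875 mod 8 = 3, so (720/1875) = (-1)^4·(45/1875); sign now -1
reciprocity: (45/1875) = +1·(1875/45) since 45 mod 4 = 1, 1875 mod 4 = 3; sign now -1
(1875/45) = (30/45)   [reduce mod 45]
30 = 2^1·15; (2/45) = -1 since 45 mod 8 = 5, so (30/45) = (-1)^1·(15/45); sign now +1
reciprocity: (15/45) = +1·(45/15) since 15 mod 4 = 3, 45 mod 4 = 1; sign now +1
(45/15) = (0/15)   [reduce mod 15]
(0/15) = 0   [gcd(a, n) > 1]; final value = 0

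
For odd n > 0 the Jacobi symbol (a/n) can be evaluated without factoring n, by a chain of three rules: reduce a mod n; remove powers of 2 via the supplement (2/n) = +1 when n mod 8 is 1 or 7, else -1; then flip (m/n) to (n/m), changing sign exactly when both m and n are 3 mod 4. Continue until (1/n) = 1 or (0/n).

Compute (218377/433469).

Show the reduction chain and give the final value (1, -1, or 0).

1

flip (218377/433469) -> (433469/218377): both odd, 218377 mod 4 = 1, 433469 mod 4 = 1, so the flip contributes +1; sign now +1
(433469/218377): 433469 mod 218377 = 215092, so (433469/218377) = (215092/218377)
factor out 2^2: 215092 = 2^2·53773; with 218377 mod 8 = 1, (2/218377) = +1; sign now +1; continue with (53773/218377)
flip (53773/218377) -> (218377/53773): both odd, 53773 mod 4 = 1, 218377 mod 4 = 1, so the flip contributes +1; sign now +1
(218377/53773): 218377 mod 53773 = 3285, so (218377/53773) = (3285/53773)
flip (3285/53773) -> (53773/3285): both odd, 3285 mod 4 = 1, 53773 mod 4 = 1, so the flip contributes +1; sign now +1
(53773/3285): 53773 mod 3285 = 1213, so (53773/3285) = (1213/3285)
flip (1213/3285) -> (3285/1213): both odd, 1213 mod 4 = 1, 3285 mod 4 = 1, so the flip contributes +1; sign now +1
(3285/1213): 3285 mod 1213 = 859, so (3285/1213) = (859/1213)
flip (859/1213) -> (1213/859): both odd, 859 mod 4 = 3, 1213 mod 4 = 1, so the flip contributes +1; sign now +1
(1213/859): 1213 mod 859 = 354, so (1213/859) = (354/859)
factor out 2^1: 354 = 2^1·177; with 859 mod 8 = 3, (2/859) = -1; sign now -1; continue with (177/859)
flip (177/859) -> (859/177): both odd, 177 mod 4 = 1, 859 mod 4 = 3, so the flip contributes +1; sign now -1
(859/177): 859 mod 177 = 151, so (859/177) = (151/177)
flip (151/177) -> (177/151): both odd, 151 mod 4 = 3, 177 mod 4 = 1, so the flip contributes +1; sign now -1
(177/151): 177 mod 151 = 26, so (177/151) = (26/151)
factor out 2^1: 26 = 2^1·13; with 151 mod 8 = 7, (2/151) = +1; sign now -1; continue with (13/151)
flip (13/151) -> (151/13): both odd, 13 mod 4 = 1, 151 mod 4 = 3, so the flip contributes +1; sign now -1
(151/13): 151 mod 13 = 8, so (151/13) = (8/13)
factor out 2^3: 8 = 2^3·1; with 13 mod 8 = 5, (2/13) = -1; sign now +1; continue with (1/13)
reached (1/13) = 1, so the symbol is +1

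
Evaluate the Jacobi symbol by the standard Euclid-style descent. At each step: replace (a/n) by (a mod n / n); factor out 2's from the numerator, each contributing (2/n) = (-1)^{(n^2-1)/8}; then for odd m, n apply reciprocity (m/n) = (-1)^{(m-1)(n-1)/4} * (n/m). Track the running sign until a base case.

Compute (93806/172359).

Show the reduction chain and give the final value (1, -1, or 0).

1

93806 = 2^1·46903; (2/172359) = +1 since 172359 mod 8 = 7, so (93806/172359) = (+1)^1·(46903/172359); sign now +1
reciprocity: (46903/172359) = -1·(172359/46903) since 46903 mod 4 = 3, 172359 mod 4 = 3; sign now -1
(172359/46903) = (31650/46903)   [reduce mod 46903]
31650 = 2^1·15825; (2/46903) = +1 since 46903 mod 8 = 7, so (31650/46903) = (+1)^1·(15825/46903); sign now -1
reciprocity: (15825/46903) = +1·(46903/15825) since 15825 mod 4 = 1, 46903 mod 4 = 3; sign now -1
(46903/15825) = (15253/15825)   [reduce mod 15825]
reciprocity: (15253/15825) = +1·(15825/15253) since 15253 mod 4 = 1, 15825 mod 4 = 1; sign now -1
(15825/15253) = (572/15253)   [reduce mod 15253]
572 = 2^2·143; (2/15253) = -1 since 15253 mod 8 = 5, so (572/15253) = (-1)^2·(143/15253); sign now -1
reciprocity: (143/15253) = +1·(15253/143) since 143 mod 4 = 3, 15253 mod 4 = 1; sign now -1
(15253/143) = (95/143)   [reduce mod 143]
reciprocity: (95/143) = -1·(143/95) since 95 mod 4 = 3, 143 mod 4 = 3; sign now +1
(143/95) = (48/95)   [reduce mod 95]
48 = 2^4·3; (2/95) = +1 since 95 mod 8 = 7, so (48/95) = (+1)^4·(3/95); sign now +1
reciprocity: (3/95) = -1·(95/3) since 3 mod 4 = 3, 95 mod 4 = 3; sign now -1
(95/3) = (2/3)   [reduce mod 3]
2 = 2^1·1; (2/3) = -1 since 3 mod 8 = 3, so (2/3) = (-1)^1·(1/3); sign now +1
(1/3) = 1; final value = sign = +1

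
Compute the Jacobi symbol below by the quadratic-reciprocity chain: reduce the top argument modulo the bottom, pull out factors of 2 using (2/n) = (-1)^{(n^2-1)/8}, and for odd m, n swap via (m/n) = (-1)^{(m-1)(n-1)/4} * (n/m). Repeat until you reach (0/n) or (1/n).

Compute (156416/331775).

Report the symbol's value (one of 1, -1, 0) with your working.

factor out 2^8: 156416 = 2^8·611; with 331775 mod 8 = 7, (2/331775) = +1; sign now +1; continue with (611/331775)
flip (611/331775) -> (331775/611): both odd, 611 mod 4 = 3, 331775 mod 4 = 3, so the flip contributes -1; sign now -1
(331775/611): 331775 mod 611 = 2, so (331775/611) = (2/611)
factor out 2^1: 2 = 2^1·1; with 611 mod 8 = 3, (2/611) = -1; sign now +1; continue with (1/611)
reached (1/611) = 1, so the symbol is +1

1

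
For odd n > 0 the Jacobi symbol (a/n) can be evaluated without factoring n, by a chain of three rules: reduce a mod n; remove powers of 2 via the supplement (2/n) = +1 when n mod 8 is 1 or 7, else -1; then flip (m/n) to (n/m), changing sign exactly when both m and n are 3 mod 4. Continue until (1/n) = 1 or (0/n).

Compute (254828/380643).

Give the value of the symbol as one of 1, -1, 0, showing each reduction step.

1

factor out 2^2: 254828 = 2^2·63707; with 380643 mod 8 = 3, (2/380643) = -1; sign now +1; continue with (63707/380643)
flip (63707/380643) -> (380643/63707): both odd, 63707 mod 4 = 3, 380643 mod 4 = 3, so the flip contributes -1; sign now -1
(380643/63707): 380643 mod 63707 = 62108, so (380643/63707) = (62108/63707)
factor out 2^2: 62108 = 2^2·15527; with 63707 mod 8 = 3, (2/63707) = -1; sign now -1; continue with (15527/63707)
flip (15527/63707) -> (63707/15527): both odd, 15527 mod 4 = 3, 63707 mod 4 = 3, so the flip contributes -1; sign now +1
(63707/15527): 63707 mod 15527 = 1599, so (63707/15527) = (1599/15527)
flip (1599/15527) -> (15527/1599): both odd, 1599 mod 4 = 3, 15527 mod 4 = 3, so the flip contributes -1; sign now -1
(15527/1599): 15527 mod 1599 = 1136, so (15527/1599) = (1136/1599)
factor out 2^4: 1136 = 2^4·71; with 1599 mod 8 = 7, (2/1599) = +1; sign now -1; continue with (71/1599)
flip (71/1599) -> (1599/71): both odd, 71 mod 4 = 3, 1599 mod 4 = 3, so the flip contributes -1; sign now +1
(1599/71): 1599 mod 71 = 37, so (1599/71) = (37/71)
flip (37/71) -> (71/37): both odd, 37 mod 4 = 1, 71 mod 4 = 3, so the flip contributes +1; sign now +1
(71/37): 71 mod 37 = 34, so (71/37) = (34/37)
factor out 2^1: 34 = 2^1·17; with 37 mod 8 = 5, (2/37) = -1; sign now -1; continue with (17/37)
flip (17/37) -> (37/17): both odd, 17 mod 4 = 1, 37 mod 4 = 1, so the flip contributes +1; sign now -1
(37/17): 37 mod 17 = 3, so (37/17) = (3/17)
flip (3/17) -> (17/3): both odd, 3 mod 4 = 3, 17 mod 4 = 1, so the flip contributes +1; sign now -1
(17/3): 17 mod 3 = 2, so (17/3) = (2/3)
factor out 2^1: 2 = 2^1·1; with 3 mod 8 = 3, (2/3) = -1; sign now +1; continue with (1/3)
reached (1/3) = 1, so the symbol is +1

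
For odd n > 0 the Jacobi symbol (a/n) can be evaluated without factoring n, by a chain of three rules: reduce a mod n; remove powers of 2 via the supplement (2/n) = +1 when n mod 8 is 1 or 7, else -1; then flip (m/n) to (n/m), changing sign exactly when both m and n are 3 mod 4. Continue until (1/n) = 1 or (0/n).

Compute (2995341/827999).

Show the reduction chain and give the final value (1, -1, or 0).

-1

(2995341/827999) = (511344/827999)   [reduce mod 827999]
511344 = 2^4·31959; (2/827999) = +1 since 827999 mod 8 = 7, so (511344/827999) = (+1)^4·(31959/827999); sign now +1
reciprocity: (31959/827999) = -1·(827999/31959) since 31959 mod 4 = 3, 827999 mod 4 = 3; sign now -1
(827999/31959) = (29024/31959)   [reduce mod 31959]
29024 = 2^5·907; (2/31959) = +1 since 31959 mod 8 = 7, so (29024/31959) = (+1)^5·(907/31959); sign now -1
reciprocity: (907/31959) = -1·(31959/907) since 907 mod 4 = 3, 31959 mod 4 = 3; sign now +1
(31959/907) = (214/907)   [reduce mod 907]
214 = 2^1·107; (2/907) = -1 since 907 mod 8 = 3, so (214/907) = (-1)^1·(107/907); sign now -1
reciprocity: (107/907) = -1·(907/107) since 107 mod 4 = 3, 907 mod 4 = 3; sign now +1
(907/107) = (51/107)   [reduce mod 107]
reciprocity: (51/107) = -1·(107/51) since 51 mod 4 = 3, 107 mod 4 = 3; sign now -1
(107/51) = (5/51)   [reduce mod 51]
reciprocity: (5/51) = +1·(51/5) since 5 mod 4 = 1, 51 mod 4 = 3; sign now -1
(51/5) = (1/5)   [reduce mod 5]
(1/5) = 1; final value = sign = -1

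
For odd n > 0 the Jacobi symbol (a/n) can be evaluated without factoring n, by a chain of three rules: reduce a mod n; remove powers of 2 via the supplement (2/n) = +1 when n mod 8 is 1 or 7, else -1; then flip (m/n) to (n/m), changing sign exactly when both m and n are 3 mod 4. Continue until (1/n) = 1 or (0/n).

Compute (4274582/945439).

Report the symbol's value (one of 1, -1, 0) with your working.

(4274582/945439) = (492826/945439)   [reduce mod 945439]
492826 = 2^1·246413; (2/945439) = +1 since 945439 mod 8 = 7, so (492826/945439) = (+1)^1·(246413/945439); sign now +1
reciprocity: (246413/945439) = +1·(945439/246413) since 246413 mod 4 = 1, 945439 mod 4 = 3; sign now +1
(945439/246413) = (206200/246413)   [reduce mod 246413]
206200 = 2^3·25775; (2/246413) = -1 since 246413 mod 8 = 5, so (206200/246413) = (-1)^3·(25775/246413); sign now -1
reciprocity: (25775/246413) = +1·(246413/25775) since 25775 mod 4 = 3, 246413 mod 4 = 1; sign now -1
(246413/25775) = (14438/25775)   [reduce mod 25775]
14438 = 2^1·7219; (2/25775) = +1 since 25775 mod 8 = 7, so (14438/25775) = (+1)^1·(7219/25775); sign now -1
reciprocity: (7219/25775) = -1·(25775/7219) since 7219 mod 4 = 3, 25775 mod 4 = 3; sign now +1
(25775/7219) = (4118/7219)   [reduce mod 7219]
4118 = 2^1·2059; (2/7219) = -1 since 7219 mod 8 = 3, so (4118/7219) = (-1)^1·(2059/7219); sign now -1
reciprocity: (2059/7219) = -1·(7219/2059) since 2059 mod 4 = 3, 7219 mod 4 = 3; sign now +1
(7219/2059) = (1042/2059)   [reduce mod 2059]
1042 = 2^1·521; (2/2059) = -1 since 2059 mod 8 = 3, so (1042/2059) = (-1)^1·(521/2059); sign now -1
reciprocity: (521/2059) = +1·(2059/521) since 521 mod 4 = 1, 2059 mod 4 = 3; sign now -1
(2059/521) = (496/521)   [reduce mod 521]
496 = 2^4·31; (2/521) = +1 since 521 mod 8 = 1, so (496/521) = (+1)^4·(31/521); sign now -1
reciprocity: (31/521) = +1·(521/31) since 31 mod 4 = 3, 521 mod 4 = 1; sign now -1
(521/31) = (25/31)   [reduce mod 31]
reciprocity: (25/31) = +1·(31/25) since 25 mod 4 = 1, 31 mod 4 = 3; sign now -1
(31/25) = (6/25)   [reduce mod 25]
6 = 2^1·3; (2/25) = +1 since 25 mod 8 = 1, so (6/25) = (+1)^1·(3/25); sign now -1
reciprocity: (3/25) = +1·(25/3) since 3 mod 4 = 3, 25 mod 4 = 1; sign now -1
(25/3) = (1/3)   [reduce mod 3]
(1/3) = 1; final value = sign = -1

-1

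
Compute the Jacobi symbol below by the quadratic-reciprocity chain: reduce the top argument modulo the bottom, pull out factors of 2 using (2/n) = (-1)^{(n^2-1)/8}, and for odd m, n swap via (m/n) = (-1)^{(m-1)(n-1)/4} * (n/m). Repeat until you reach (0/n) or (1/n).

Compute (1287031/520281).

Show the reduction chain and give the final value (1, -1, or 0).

(1287031/520281): 1287031 mod 520281 = 246469, so (1287031/520281) = (246469/520281)
flip (246469/520281) -> (520281/246469): both odd, 246469 mod 4 = 1, 520281 mod 4 = 1, so the flip contributes +1; sign now +1
(520281/246469): 520281 mod 246469 = 27343, so (520281/246469) = (27343/246469)
flip (27343/246469) -> (246469/27343): both odd, 27343 mod 4 = 3, 246469 mod 4 = 1, so the flip contributes +1; sign now +1
(246469/27343): 246469 mod 27343 = 382, so (246469/27343) = (382/27343)
factor out 2^1: 382 = 2^1·191; with 27343 mod 8 = 7, (2/27343) = +1; sign now +1; continue with (191/27343)
flip (191/27343) -> (27343/191): both odd, 191 mod 4 = 3, 27343 mod 4 = 3, so the flip contributes -1; sign now -1
(27343/191): 27343 mod 191 = 30, so (27343/191) = (30/191)
factor out 2^1: 30 = 2^1·15; with 191 mod 8 = 7, (2/191) = +1; sign now -1; continue with (15/191)
flip (15/191) -> (191/15): both odd, 15 mod 4 = 3, 191 mod 4 = 3, so the flip contributes -1; sign now +1
(191/15): 191 mod 15 = 11, so (191/15) = (11/15)
flip (11/15) -> (15/11): both odd, 11 mod 4 = 3, 15 mod 4 = 3, so the flip contributes -1; sign now -1
(15/11): 15 mod 11 = 4, so (15/11) = (4/11)
factor out 2^2: 4 = 2^2·1; with 11 mod 8 = 3, (2/11) = -1; sign now -1; continue with (1/11)
reached (1/11) = 1, so the symbol is -1

-1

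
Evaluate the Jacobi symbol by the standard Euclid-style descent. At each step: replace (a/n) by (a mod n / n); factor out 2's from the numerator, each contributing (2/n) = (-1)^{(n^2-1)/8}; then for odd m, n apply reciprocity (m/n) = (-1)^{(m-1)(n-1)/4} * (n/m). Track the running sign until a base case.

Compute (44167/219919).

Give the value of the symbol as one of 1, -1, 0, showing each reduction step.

reciprocity: (44167/219919) = -1·(219919/44167) since 44167 mod 4 = 3, 219919 mod 4 = 3; sign now -1
(219919/44167) = (43251/44167)   [reduce mod 44167]
reciprocity: (43251/44167) = -1·(44167/43251) since 43251 mod 4 = 3, 44167 mod 4 = 3; sign now +1
(44167/43251) = (916/43251)   [reduce mod 43251]
916 = 2^2·229; (2/43251) = -1 since 43251 mod 8 = 3, so (916/43251) = (-1)^2·(229/43251); sign now +1
reciprocity: (229/43251) = +1·(43251/229) since 229 mod 4 = 1, 43251 mod 4 = 3; sign now +1
(43251/229) = (199/229)   [reduce mod 229]
reciprocity: (199/229) = +1·(229/199) since 199 mod 4 = 3, 229 mod 4 = 1; sign now +1
(229/199) = (30/199)   [reduce mod 199]
30 = 2^1·15; (2/199) = +1 since 199 mod 8 = 7, so (30/199) = (+1)^1·(15/199); sign now +1
reciprocity: (15/199) = -1·(199/15) since 15 mod 4 = 3, 199 mod 4 = 3; sign now -1
(199/15) = (4/15)   [reduce mod 15]
4 = 2^2·1; (2/15) = +1 since 15 mod 8 = 7, so (4/15) = (+1)^2·(1/15); sign now -1
(1/15) = 1; final value = sign = -1

-1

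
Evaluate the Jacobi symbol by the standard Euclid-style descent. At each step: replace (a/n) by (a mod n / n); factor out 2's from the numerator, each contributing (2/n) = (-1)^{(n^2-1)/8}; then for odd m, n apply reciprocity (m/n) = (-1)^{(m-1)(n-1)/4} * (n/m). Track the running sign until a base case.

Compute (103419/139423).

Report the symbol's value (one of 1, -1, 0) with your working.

reciprocity: (103419/139423) = -1·(139423/103419) since 103419 mod 4 = 3, 139423 mod 4 = 3; sign now -1
(139423/103419) = (36004/103419)   [reduce mod 103419]
36004 = 2^2·9001; (2/103419) = -1 since 103419 mod 8 = 3, so (36004/103419) = (-1)^2·(9001/103419); sign now -1
reciprocity: (9001/103419) = +1·(103419/9001) since 9001 mod 4 = 1, 103419 mod 4 = 3; sign now -1
(103419/9001) = (4408/9001)   [reduce mod 9001]
4408 = 2^3·551; (2/9001) = +1 since 9001 mod 8 = 1, so (4408/9001) = (+1)^3·(551/9001); sign now -1
reciprocity: (551/9001) = +1·(9001/551) since 551 mod 4 = 3, 9001 mod 4 = 1; sign now -1
(9001/551) = (185/551)   [reduce mod 551]
reciprocity: (185/551) = +1·(551/185) since 185 mod 4 = 1, 551 mod 4 = 3; sign now -1
(551/185) = (181/185)   [reduce mod 185]
reciprocity: (181/185) = +1·(185/181) since 181 mod 4 = 1, 185 mod 4 = 1; sign now -1
(185/181) = (4/181)   [reduce mod 181]
4 = 2^2·1; (2/181) = -1 since 181 mod 8 = 5, so (4/181) = (-1)^2·(1/181); sign now -1
(1/181) = 1; final value = sign = -1

-1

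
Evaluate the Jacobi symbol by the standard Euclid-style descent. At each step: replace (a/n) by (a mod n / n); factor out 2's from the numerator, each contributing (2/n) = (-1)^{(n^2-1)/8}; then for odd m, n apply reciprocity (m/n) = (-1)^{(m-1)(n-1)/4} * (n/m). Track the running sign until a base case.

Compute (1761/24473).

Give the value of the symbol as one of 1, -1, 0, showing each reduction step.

flip (1761/24473) -> (24473/1761): both odd, 1761 mod 4 = 1, 24473 mod 4 = 1, so the flip contributes +1; sign now +1
(24473/1761): 24473 mod 1761 = 1580, so (24473/1761) = (1580/1761)
factor out 2^2: 1580 = 2^2·395; with 1761 mod 8 = 1, (2/1761) = +1; sign now +1; continue with (395/1761)
flip (395/1761) -> (1761/395): both odd, 395 mod 4 = 3, 1761 mod 4 = 1, so the flip contributes +1; sign now +1
(1761/395): 1761 mod 395 = 181, so (1761/395) = (181/395)
flip (181/395) -> (395/181): both odd, 181 mod 4 = 1, 395 mod 4 = 3, so the flip contributes +1; sign now +1
(395/181): 395 mod 181 = 33, so (395/181) = (33/181)
flip (33/181) -> (181/33): both odd, 33 mod 4 = 1, 181 mod 4 = 1, so the flip contributes +1; sign now +1
(181/33): 181 mod 33 = 16, so (181/33) = (16/33)
factor out 2^4: 16 = 2^4·1; with 33 mod 8 = 1, (2/33) = +1; sign now +1; continue with (1/33)
reached (1/33) = 1, so the symbol is +1

1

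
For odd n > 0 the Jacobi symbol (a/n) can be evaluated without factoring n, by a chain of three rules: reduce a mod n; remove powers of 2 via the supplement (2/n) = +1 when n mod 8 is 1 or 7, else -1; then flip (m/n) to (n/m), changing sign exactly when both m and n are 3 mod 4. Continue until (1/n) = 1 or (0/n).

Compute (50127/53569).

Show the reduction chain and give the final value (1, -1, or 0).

reciprocity: (50127/53569) = +1·(53569/50127) since 50127 mod 4 = 3, 53569 mod 4 = 1; sign now +1
(53569/50127) = (3442/50127)   [reduce mod 50127]
3442 = 2^1·1721; (2/50127) = +1 since 50127 mod 8 = 7, so (3442/50127) = (+1)^1·(1721/50127); sign now +1
reciprocity: (1721/50127) = +1·(50127/1721) since 1721 mod 4 = 1, 50127 mod 4 = 3; sign now +1
(50127/1721) = (218/1721)   [reduce mod 1721]
218 = 2^1·109; (2/1721) = +1 since 1721 mod 8 = 1, so (218/1721) = (+1)^1·(109/1721); sign now +1
reciprocity: (109/1721) = +1·(1721/109) since 109 mod 4 = 1, 1721 mod 4 = 1; sign now +1
(1721/109) = (86/109)   [reduce mod 109]
86 = 2^1·43; (2/109) = -1 since 109 mod 8 = 5, so (86/109) = (-1)^1·(43/109); sign now -1
reciprocity: (43/109) = +1·(109/43) since 43 mod 4 = 3, 109 mod 4 = 1; sign now -1
(109/43) = (23/43)   [reduce mod 43]
reciprocity: (23/43) = -1·(43/23) since 23 mod 4 = 3, 43 mod 4 = 3; sign now +1
(43/23) = (20/23)   [reduce mod 23]
20 = 2^2·5; (2/23) = +1 since 23 mod 8 = 7, so (20/23) = (+1)^2·(5/23); sign now +1
reciprocity: (5/23) = +1·(23/5) since 5 mod 4 = 1, 23 mod 4 = 3; sign now +1
(23/5) = (3/5)   [reduce mod 5]
reciprocity: (3/5) = +1·(5/3) since 3 mod 4 = 3, 5 mod 4 = 1; sign now +1
(5/3) = (2/3)   [reduce mod 3]
2 = 2^1·1; (2/3) = -1 since 3 mod 8 = 3, so (2/3) = (-1)^1·(1/3); sign now -1
(1/3) = 1; final value = sign = -1

-1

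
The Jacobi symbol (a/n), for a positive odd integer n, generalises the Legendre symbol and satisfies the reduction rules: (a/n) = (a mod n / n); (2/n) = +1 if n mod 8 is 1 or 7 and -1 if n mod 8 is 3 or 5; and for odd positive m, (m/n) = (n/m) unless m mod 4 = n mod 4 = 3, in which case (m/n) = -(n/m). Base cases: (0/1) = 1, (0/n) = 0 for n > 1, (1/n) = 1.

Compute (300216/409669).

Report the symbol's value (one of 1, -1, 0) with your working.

300216 = 2^3·37527; (2/409669) = -1 since 409669 mod 8 = 5, so (300216/409669) = (-1)^3·(37527/409669); sign now -1
reciprocity: (37527/409669) = +1·(409669/37527) since 37527 mod 4 = 3, 409669 mod 4 = 1; sign now -1
(409669/37527) = (34399/37527)   [reduce mod 37527]
reciprocity: (34399/37527) = -1·(37527/34399) since 34399 mod 4 = 3, 37527 mod 4 = 3; sign now +1
(37527/34399) = (3128/34399)   [reduce mod 34399]
3128 = 2^3·391; (2/34399) = +1 since 34399 mod 8 = 7, so (3128/34399) = (+1)^3·(391/34399); sign now +1
reciprocity: (391/34399) = -1·(34399/391) since 391 mod 4 = 3, 34399 mod 4 = 3; sign now -1
(34399/391) = (382/391)   [reduce mod 391]
382 = 2^1·191; (2/391) = +1 since 391 mod 8 = 7, so (382/391) = (+1)^1·(191/391); sign now -1
reciprocity: (191/391) = -1·(391/191) since 191 mod 4 = 3, 391 mod 4 = 3; sign now +1
(391/191) = (9/191)   [reduce mod 191]
reciprocity: (9/191) = +1·(191/9) since 9 mod 4 = 1, 191 mod 4 = 3; sign now +1
(191/9) = (2/9)   [reduce mod 9]
2 = 2^1·1; (2/9) = +1 since 9 mod 8 = 1, so (2/9) = (+1)^1·(1/9); sign now +1
(1/9) = 1; final value = sign = +1

1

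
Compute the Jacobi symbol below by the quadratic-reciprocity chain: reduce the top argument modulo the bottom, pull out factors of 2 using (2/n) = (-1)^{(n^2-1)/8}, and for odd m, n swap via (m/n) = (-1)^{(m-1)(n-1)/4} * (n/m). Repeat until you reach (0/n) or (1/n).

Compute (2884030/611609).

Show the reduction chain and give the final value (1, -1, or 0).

(2884030/611609): 2884030 mod 611609 = 437594, so (2884030/611609) = (437594/611609)
factor out 2^1: 437594 = 2^1·218797; with 611609 mod 8 = 1, (2/611609) = +1; sign now +1; continue with (218797/611609)
flip (218797/611609) -> (611609/218797): both odd, 218797 mod 4 = 1, 611609 mod 4 = 1, so the flip contributes +1; sign now +1
(611609/218797): 611609 mod 218797 = 174015, so (611609/218797) = (174015/218797)
flip (174015/218797) -> (218797/174015): both odd, 174015 mod 4 = 3, 218797 mod 4 = 1, so the flip contributes +1; sign now +1
(218797/174015): 218797 mod 174015 = 44782, so (218797/174015) = (44782/174015)
factor out 2^1: 44782 = 2^1·22391; with 174015 mod 8 = 7, (2/174015) = +1; sign now +1; continue with (22391/174015)
flip (22391/174015) -> (174015/22391): both odd, 22391 mod 4 = 3, 174015 mod 4 = 3, so the flip contributes -1; sign now -1
(174015/22391): 174015 mod 22391 = 17278, so (174015/22391) = (17278/22391)
factor out 2^1: 17278 = 2^1·8639; with 22391 mod 8 = 7, (2/22391) = +1; sign now -1; continue with (8639/22391)
flip (8639/22391) -> (22391/8639): both odd, 8639 mod 4 = 3, 22391 mod 4 = 3, so the flip contributes -1; sign now +1
(22391/8639): 22391 mod 8639 = 5113, so (22391/8639) = (5113/8639)
flip (5113/8639) -> (8639/5113): both odd, 5113 mod 4 = 1, 8639 mod 4 = 3, so the flip contributes +1; sign now +1
(8639/5113): 8639 mod 5113 = 3526, so (8639/5113) = (3526/5113)
factor out 2^1: 3526 = 2^1·1763; with 5113 mod 8 = 1, (2/5113) = +1; sign now +1; continue with (1763/5113)
flip (1763/5113) -> (5113/1763): both odd, 1763 mod 4 = 3, 5113 mod 4 = 1, so the flip contributes +1; sign now +1
(5113/1763): 5113 mod 1763 = 1587, so (5113/1763) = (1587/1763)
flip (1587/1763) -> (1763/1587): both odd, 1587 mod 4 = 3, 1763 mod 4 = 3, so the flip contributes -1; sign now -1
(1763/1587): 1763 mod 1587 = 176, so (1763/1587) = (176/1587)
factor out 2^4: 176 = 2^4·11; with 1587 mod 8 = 3, (2/1587) = -1; sign now -1; continue with (11/1587)
flip (11/1587) -> (1587/11): both odd, 11 mod 4 = 3, 1587 mod 4 = 3, so the flip contributes -1; sign now +1
(1587/11): 1587 mod 11 = 3, so (1587/11) = (3/11)
flip (3/11) -> (11/3): both odd, 3 mod 4 = 3, 11 mod 4 = 3, so the flip contributes -1; sign now -1
(11/3): 11 mod 3 = 2, so (11/3) = (2/3)
factor out 2^1: 2 = 2^1·1; with 3 mod 8 = 3, (2/3) = -1; sign now +1; continue with (1/3)
reached (1/3) = 1, so the symbol is +1

1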